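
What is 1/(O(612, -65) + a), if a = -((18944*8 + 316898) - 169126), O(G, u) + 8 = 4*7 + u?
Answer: -1/299369 ≈ -3.3404e-6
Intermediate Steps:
O(G, u) = 20 + u (O(G, u) = -8 + (4*7 + u) = -8 + (28 + u) = 20 + u)
a = -299324 (a = -((151552 + 316898) - 169126) = -(468450 - 169126) = -1*299324 = -299324)
1/(O(612, -65) + a) = 1/((20 - 65) - 299324) = 1/(-45 - 299324) = 1/(-299369) = -1/299369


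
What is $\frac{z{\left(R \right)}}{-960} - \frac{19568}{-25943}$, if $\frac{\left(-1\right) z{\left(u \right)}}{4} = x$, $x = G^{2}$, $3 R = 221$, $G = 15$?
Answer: $\frac{702233}{415088} \approx 1.6918$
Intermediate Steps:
$R = \frac{221}{3}$ ($R = \frac{1}{3} \cdot 221 = \frac{221}{3} \approx 73.667$)
$x = 225$ ($x = 15^{2} = 225$)
$z{\left(u \right)} = -900$ ($z{\left(u \right)} = \left(-4\right) 225 = -900$)
$\frac{z{\left(R \right)}}{-960} - \frac{19568}{-25943} = - \frac{900}{-960} - \frac{19568}{-25943} = \left(-900\right) \left(- \frac{1}{960}\right) - - \frac{19568}{25943} = \frac{15}{16} + \frac{19568}{25943} = \frac{702233}{415088}$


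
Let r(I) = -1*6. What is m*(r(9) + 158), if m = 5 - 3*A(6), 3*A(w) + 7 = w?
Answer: 912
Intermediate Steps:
r(I) = -6
A(w) = -7/3 + w/3
m = 6 (m = 5 - 3*(-7/3 + (1/3)*6) = 5 - 3*(-7/3 + 2) = 5 - 3*(-1/3) = 5 + 1 = 6)
m*(r(9) + 158) = 6*(-6 + 158) = 6*152 = 912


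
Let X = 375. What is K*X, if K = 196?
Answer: 73500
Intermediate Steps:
K*X = 196*375 = 73500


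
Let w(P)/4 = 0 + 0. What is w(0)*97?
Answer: 0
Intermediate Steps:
w(P) = 0 (w(P) = 4*(0 + 0) = 4*0 = 0)
w(0)*97 = 0*97 = 0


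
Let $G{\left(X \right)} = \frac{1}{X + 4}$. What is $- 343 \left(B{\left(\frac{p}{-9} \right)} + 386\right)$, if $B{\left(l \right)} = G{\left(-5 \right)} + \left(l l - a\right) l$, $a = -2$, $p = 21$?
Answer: $- \frac{3404618}{27} \approx -1.261 \cdot 10^{5}$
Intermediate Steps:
$G{\left(X \right)} = \frac{1}{4 + X}$
$B{\left(l \right)} = -1 + l \left(2 + l^{2}\right)$ ($B{\left(l \right)} = \frac{1}{4 - 5} + \left(l l - -2\right) l = \frac{1}{-1} + \left(l^{2} + 2\right) l = -1 + \left(2 + l^{2}\right) l = -1 + l \left(2 + l^{2}\right)$)
$- 343 \left(B{\left(\frac{p}{-9} \right)} + 386\right) = - 343 \left(\left(-1 + \left(\frac{21}{-9}\right)^{3} + 2 \frac{21}{-9}\right) + 386\right) = - 343 \left(\left(-1 + \left(21 \left(- \frac{1}{9}\right)\right)^{3} + 2 \cdot 21 \left(- \frac{1}{9}\right)\right) + 386\right) = - 343 \left(\left(-1 + \left(- \frac{7}{3}\right)^{3} + 2 \left(- \frac{7}{3}\right)\right) + 386\right) = - 343 \left(\left(-1 - \frac{343}{27} - \frac{14}{3}\right) + 386\right) = - 343 \left(- \frac{496}{27} + 386\right) = \left(-343\right) \frac{9926}{27} = - \frac{3404618}{27}$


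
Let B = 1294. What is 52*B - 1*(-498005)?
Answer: 565293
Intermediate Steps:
52*B - 1*(-498005) = 52*1294 - 1*(-498005) = 67288 + 498005 = 565293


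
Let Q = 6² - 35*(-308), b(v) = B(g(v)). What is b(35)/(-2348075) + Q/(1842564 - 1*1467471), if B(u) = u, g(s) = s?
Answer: 5076730189/176149299195 ≈ 0.028821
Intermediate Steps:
b(v) = v
Q = 10816 (Q = 36 + 10780 = 10816)
b(35)/(-2348075) + Q/(1842564 - 1*1467471) = 35/(-2348075) + 10816/(1842564 - 1*1467471) = 35*(-1/2348075) + 10816/(1842564 - 1467471) = -7/469615 + 10816/375093 = 5076730189/176149299195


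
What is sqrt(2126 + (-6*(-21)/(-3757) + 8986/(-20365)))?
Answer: sqrt(43054607819520310)/4500665 ≈ 46.103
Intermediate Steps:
sqrt(2126 + (-6*(-21)/(-3757) + 8986/(-20365))) = sqrt(2126 + (126*(-1/3757) + 8986*(-1/20365))) = sqrt(2126 + (-126/3757 - 8986/20365)) = sqrt(2126 - 36326392/76511305) = sqrt(162626708038/76511305) = sqrt(43054607819520310)/4500665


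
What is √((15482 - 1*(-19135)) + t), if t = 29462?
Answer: √64079 ≈ 253.14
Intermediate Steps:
√((15482 - 1*(-19135)) + t) = √((15482 - 1*(-19135)) + 29462) = √((15482 + 19135) + 29462) = √(34617 + 29462) = √64079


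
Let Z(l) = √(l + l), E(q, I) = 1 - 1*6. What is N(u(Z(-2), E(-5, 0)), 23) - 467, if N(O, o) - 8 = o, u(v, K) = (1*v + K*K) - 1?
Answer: -436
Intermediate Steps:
E(q, I) = -5 (E(q, I) = 1 - 6 = -5)
Z(l) = √2*√l (Z(l) = √(2*l) = √2*√l)
u(v, K) = -1 + v + K² (u(v, K) = (v + K²) - 1 = -1 + v + K²)
N(O, o) = 8 + o
N(u(Z(-2), E(-5, 0)), 23) - 467 = (8 + 23) - 467 = 31 - 467 = -436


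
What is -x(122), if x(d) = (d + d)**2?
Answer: -59536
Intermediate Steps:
x(d) = 4*d**2 (x(d) = (2*d)**2 = 4*d**2)
-x(122) = -4*122**2 = -4*14884 = -1*59536 = -59536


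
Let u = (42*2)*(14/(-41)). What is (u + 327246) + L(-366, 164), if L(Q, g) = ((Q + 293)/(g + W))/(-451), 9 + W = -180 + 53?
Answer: 4132100353/12628 ≈ 3.2722e+5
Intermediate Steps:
W = -136 (W = -9 + (-180 + 53) = -9 - 127 = -136)
u = -1176/41 (u = 84*(14*(-1/41)) = 84*(-14/41) = -1176/41 ≈ -28.683)
L(Q, g) = -(293 + Q)/(451*(-136 + g)) (L(Q, g) = ((Q + 293)/(g - 136))/(-451) = ((293 + Q)/(-136 + g))*(-1/451) = -(293 + Q)/(451*(-136 + g)))
(u + 327246) + L(-366, 164) = (-1176/41 + 327246) + (-293 - 1*(-366))/(451*(-136 + 164)) = 13415910/41 + (1/451)*(-293 + 366)/28 = 13415910/41 + (1/451)*(1/28)*73 = 13415910/41 + 73/12628 = 4132100353/12628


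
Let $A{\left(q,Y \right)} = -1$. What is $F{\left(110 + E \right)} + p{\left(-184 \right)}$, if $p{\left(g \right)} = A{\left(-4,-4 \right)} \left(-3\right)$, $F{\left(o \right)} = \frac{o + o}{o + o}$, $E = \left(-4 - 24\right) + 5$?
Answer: $4$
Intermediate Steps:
$E = -23$ ($E = -28 + 5 = -23$)
$F{\left(o \right)} = 1$ ($F{\left(o \right)} = \frac{2 o}{2 o} = 2 o \frac{1}{2 o} = 1$)
$p{\left(g \right)} = 3$ ($p{\left(g \right)} = \left(-1\right) \left(-3\right) = 3$)
$F{\left(110 + E \right)} + p{\left(-184 \right)} = 1 + 3 = 4$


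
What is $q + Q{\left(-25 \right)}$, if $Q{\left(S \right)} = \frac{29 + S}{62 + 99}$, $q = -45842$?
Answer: $- \frac{7380558}{161} \approx -45842.0$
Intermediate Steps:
$Q{\left(S \right)} = \frac{29}{161} + \frac{S}{161}$ ($Q{\left(S \right)} = \frac{29 + S}{161} = \left(29 + S\right) \frac{1}{161} = \frac{29}{161} + \frac{S}{161}$)
$q + Q{\left(-25 \right)} = -45842 + \left(\frac{29}{161} + \frac{1}{161} \left(-25\right)\right) = -45842 + \left(\frac{29}{161} - \frac{25}{161}\right) = -45842 + \frac{4}{161} = - \frac{7380558}{161}$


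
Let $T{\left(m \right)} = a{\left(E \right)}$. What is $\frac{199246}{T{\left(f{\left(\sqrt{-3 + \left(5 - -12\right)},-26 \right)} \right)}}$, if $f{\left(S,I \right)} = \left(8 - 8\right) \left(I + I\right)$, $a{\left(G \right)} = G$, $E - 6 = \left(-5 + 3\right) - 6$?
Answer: $-99623$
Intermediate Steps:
$E = -2$ ($E = 6 + \left(\left(-5 + 3\right) - 6\right) = 6 - 8 = -2$)
$f{\left(S,I \right)} = 0$ ($f{\left(S,I \right)} = 0 \cdot 2 I = 0$)
$T{\left(m \right)} = -2$
$\frac{199246}{T{\left(f{\left(\sqrt{-3 + \left(5 - -12\right)},-26 \right)} \right)}} = \frac{199246}{-2} = 199246 \left(- \frac{1}{2}\right) = -99623$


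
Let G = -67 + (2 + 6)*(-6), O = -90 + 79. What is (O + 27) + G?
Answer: -99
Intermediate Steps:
O = -11
G = -115 (G = -67 + 8*(-6) = -67 - 48 = -115)
(O + 27) + G = (-11 + 27) - 115 = 16 - 115 = -99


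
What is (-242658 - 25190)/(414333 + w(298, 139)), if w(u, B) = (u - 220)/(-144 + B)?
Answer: -191320/295941 ≈ -0.64648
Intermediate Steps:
w(u, B) = (-220 + u)/(-144 + B)
(-242658 - 25190)/(414333 + w(298, 139)) = (-242658 - 25190)/(414333 + (-220 + 298)/(-144 + 139)) = -267848/(414333 + 78/(-5)) = -267848/(414333 - 1/5*78) = -267848/(414333 - 78/5) = -267848/2071587/5 = -267848*5/2071587 = -191320/295941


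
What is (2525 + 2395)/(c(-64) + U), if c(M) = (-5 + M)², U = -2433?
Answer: 205/97 ≈ 2.1134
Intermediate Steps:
(2525 + 2395)/(c(-64) + U) = (2525 + 2395)/((-5 - 64)² - 2433) = 4920/((-69)² - 2433) = 4920/(4761 - 2433) = 4920/2328 = 4920*(1/2328) = 205/97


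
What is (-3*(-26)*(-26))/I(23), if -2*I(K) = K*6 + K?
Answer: 4056/161 ≈ 25.193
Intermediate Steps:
I(K) = -7*K/2 (I(K) = -(K*6 + K)/2 = -(6*K + K)/2 = -7*K/2)
(-3*(-26)*(-26))/I(23) = (-3*(-26)*(-26))/((-7/2*23)) = (78*(-26))/(-161/2) = -2028*(-2/161) = 4056/161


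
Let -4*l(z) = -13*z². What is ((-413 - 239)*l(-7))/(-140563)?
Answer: 103831/140563 ≈ 0.73868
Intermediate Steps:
l(z) = 13*z²/4 (l(z) = -(-13)*z²/4 = 13*z²/4)
((-413 - 239)*l(-7))/(-140563) = ((-413 - 239)*((13/4)*(-7)²))/(-140563) = -2119*49*(-1/140563) = -652*637/4*(-1/140563) = -103831*(-1/140563) = 103831/140563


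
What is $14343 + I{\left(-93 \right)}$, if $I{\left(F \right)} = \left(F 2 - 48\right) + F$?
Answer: $14016$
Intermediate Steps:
$I{\left(F \right)} = -48 + 3 F$ ($I{\left(F \right)} = \left(2 F - 48\right) + F = \left(-48 + 2 F\right) + F = -48 + 3 F$)
$14343 + I{\left(-93 \right)} = 14343 + \left(-48 + 3 \left(-93\right)\right) = 14343 - 327 = 14016$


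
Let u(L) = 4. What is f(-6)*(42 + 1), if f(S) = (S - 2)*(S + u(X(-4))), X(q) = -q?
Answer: 688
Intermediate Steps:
f(S) = (-2 + S)*(4 + S) (f(S) = (S - 2)*(S + 4) = (-2 + S)*(4 + S))
f(-6)*(42 + 1) = (-8 + (-6)² + 2*(-6))*(42 + 1) = (-8 + 36 - 12)*43 = 16*43 = 688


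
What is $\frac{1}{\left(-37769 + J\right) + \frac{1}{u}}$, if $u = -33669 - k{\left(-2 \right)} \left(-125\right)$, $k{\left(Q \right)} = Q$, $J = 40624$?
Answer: $\frac{33919}{96838744} \approx 0.00035026$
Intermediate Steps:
$u = -33919$ ($u = -33669 - \left(-2\right) \left(-125\right) = -33669 - 250 = -33919$)
$\frac{1}{\left(-37769 + J\right) + \frac{1}{u}} = \frac{1}{\left(-37769 + 40624\right) + \frac{1}{-33919}} = \frac{1}{2855 - \frac{1}{33919}} = \frac{1}{\frac{96838744}{33919}} = \frac{33919}{96838744}$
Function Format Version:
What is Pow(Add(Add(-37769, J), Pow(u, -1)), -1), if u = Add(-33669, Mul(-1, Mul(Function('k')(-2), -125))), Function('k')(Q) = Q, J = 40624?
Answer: Rational(33919, 96838744) ≈ 0.00035026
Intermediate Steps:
u = -33919 (u = Add(-33669, Mul(-1, Mul(-2, -125))) = Add(-33669, Mul(-1, 250)) = Add(-33669, -250) = -33919)
Pow(Add(Add(-37769, J), Pow(u, -1)), -1) = Pow(Add(Add(-37769, 40624), Pow(-33919, -1)), -1) = Pow(Add(2855, Rational(-1, 33919)), -1) = Pow(Rational(96838744, 33919), -1) = Rational(33919, 96838744)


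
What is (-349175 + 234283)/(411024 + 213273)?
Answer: -114892/624297 ≈ -0.18403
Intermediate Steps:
(-349175 + 234283)/(411024 + 213273) = -114892/624297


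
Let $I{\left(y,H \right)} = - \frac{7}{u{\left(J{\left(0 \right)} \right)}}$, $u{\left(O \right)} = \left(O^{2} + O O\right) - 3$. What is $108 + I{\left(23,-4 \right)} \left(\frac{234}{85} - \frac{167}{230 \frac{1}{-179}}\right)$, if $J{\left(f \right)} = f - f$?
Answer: $\frac{979891}{2346} \approx 417.69$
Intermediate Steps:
$J{\left(f \right)} = 0$
$u{\left(O \right)} = -3 + 2 O^{2}$ ($u{\left(O \right)} = \left(O^{2} + O^{2}\right) - 3 = 2 O^{2} - 3 = -3 + 2 O^{2}$)
$I{\left(y,H \right)} = \frac{7}{3}$ ($I{\left(y,H \right)} = - \frac{7}{-3 + 2 \cdot 0^{2}} = - \frac{7}{-3 + 2 \cdot 0} = - \frac{7}{-3 + 0} = - \frac{7}{-3} = \left(-7\right) \left(- \frac{1}{3}\right) = \frac{7}{3}$)
$108 + I{\left(23,-4 \right)} \left(\frac{234}{85} - \frac{167}{230 \frac{1}{-179}}\right) = 108 + \frac{7 \left(\frac{234}{85} - \frac{167}{230 \frac{1}{-179}}\right)}{3} = 108 + \frac{7 \left(234 \cdot \frac{1}{85} - \frac{167}{230 \left(- \frac{1}{179}\right)}\right)}{3} = 108 + \frac{7 \left(\frac{234}{85} - \frac{167}{- \frac{230}{179}}\right)}{3} = 108 + \frac{7 \left(\frac{234}{85} - - \frac{29893}{230}\right)}{3} = 108 + \frac{7 \left(\frac{234}{85} + \frac{29893}{230}\right)}{3} = 108 + \frac{7}{3} \cdot \frac{103789}{782} = 108 + \frac{726523}{2346} = \frac{979891}{2346}$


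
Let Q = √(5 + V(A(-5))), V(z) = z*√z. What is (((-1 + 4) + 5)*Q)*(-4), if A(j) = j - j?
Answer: -32*√5 ≈ -71.554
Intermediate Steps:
A(j) = 0
V(z) = z^(3/2)
Q = √5 (Q = √(5 + 0^(3/2)) = √(5 + 0) = √5 ≈ 2.2361)
(((-1 + 4) + 5)*Q)*(-4) = (((-1 + 4) + 5)*√5)*(-4) = ((3 + 5)*√5)*(-4) = (8*√5)*(-4) = -32*√5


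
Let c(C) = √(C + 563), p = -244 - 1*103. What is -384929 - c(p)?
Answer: -384929 - 6*√6 ≈ -3.8494e+5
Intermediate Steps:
p = -347 (p = -244 - 103 = -347)
c(C) = √(563 + C)
-384929 - c(p) = -384929 - √(563 - 347) = -384929 - √216 = -384929 - 6*√6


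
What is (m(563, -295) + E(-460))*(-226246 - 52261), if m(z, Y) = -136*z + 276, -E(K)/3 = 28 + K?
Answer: 20886910972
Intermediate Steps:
E(K) = -84 - 3*K (E(K) = -3*(28 + K) = -84 - 3*K)
m(z, Y) = 276 - 136*z
(m(563, -295) + E(-460))*(-226246 - 52261) = ((276 - 136*563) + (-84 - 3*(-460)))*(-226246 - 52261) = ((276 - 76568) + (-84 + 1380))*(-278507) = (-76292 + 1296)*(-278507) = -74996*(-278507) = 20886910972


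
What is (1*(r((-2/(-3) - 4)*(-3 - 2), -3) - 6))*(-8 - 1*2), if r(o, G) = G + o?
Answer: -230/3 ≈ -76.667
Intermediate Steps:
(1*(r((-2/(-3) - 4)*(-3 - 2), -3) - 6))*(-8 - 1*2) = (1*((-3 + (-2/(-3) - 4)*(-3 - 2)) - 6))*(-8 - 1*2) = (1*((-3 + (-2*(-⅓) - 4)*(-5)) - 6))*(-8 - 2) = (1*((-3 + (⅔ - 4)*(-5)) - 6))*(-10) = (1*((-3 - 10/3*(-5)) - 6))*(-10) = (1*((-3 + 50/3) - 6))*(-10) = (1*(41/3 - 6))*(-10) = (1*(23/3))*(-10) = (23/3)*(-10) = -230/3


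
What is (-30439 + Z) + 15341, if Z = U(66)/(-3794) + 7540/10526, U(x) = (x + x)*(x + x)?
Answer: -150775787844/9983911 ≈ -15102.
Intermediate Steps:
U(x) = 4*x² (U(x) = (2*x)*(2*x) = 4*x²)
Z = -38699566/9983911 (Z = (4*66²)/(-3794) + 7540/10526 = (4*4356)*(-1/3794) + 7540*(1/10526) = 17424*(-1/3794) + 3770/5263 = -8712/1897 + 3770/5263 = -38699566/9983911 ≈ -3.8762)
(-30439 + Z) + 15341 = (-30439 - 38699566/9983911) + 15341 = -303938966495/9983911 + 15341 = -150775787844/9983911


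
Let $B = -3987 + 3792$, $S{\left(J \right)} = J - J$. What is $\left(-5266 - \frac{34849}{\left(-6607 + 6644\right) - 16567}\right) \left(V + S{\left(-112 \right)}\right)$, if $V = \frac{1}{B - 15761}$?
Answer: $\frac{87012131}{263752680} \approx 0.3299$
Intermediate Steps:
$S{\left(J \right)} = 0$
$B = -195$
$V = - \frac{1}{15956}$ ($V = \frac{1}{-195 - 15761} = \frac{1}{-15956} = - \frac{1}{15956} \approx -6.2672 \cdot 10^{-5}$)
$\left(-5266 - \frac{34849}{\left(-6607 + 6644\right) - 16567}\right) \left(V + S{\left(-112 \right)}\right) = \left(-5266 - \frac{34849}{\left(-6607 + 6644\right) - 16567}\right) \left(- \frac{1}{15956} + 0\right) = \left(-5266 - \frac{34849}{37 - 16567}\right) \left(- \frac{1}{15956}\right) = \left(-5266 - \frac{34849}{-16530}\right) \left(- \frac{1}{15956}\right) = \left(-5266 - - \frac{34849}{16530}\right) \left(- \frac{1}{15956}\right) = \left(-5266 + \frac{34849}{16530}\right) \left(- \frac{1}{15956}\right) = \left(- \frac{87012131}{16530}\right) \left(- \frac{1}{15956}\right) = \frac{87012131}{263752680}$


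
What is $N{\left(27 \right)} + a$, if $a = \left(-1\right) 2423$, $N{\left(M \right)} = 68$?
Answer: $-2355$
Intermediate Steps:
$a = -2423$
$N{\left(27 \right)} + a = 68 - 2423 = -2355$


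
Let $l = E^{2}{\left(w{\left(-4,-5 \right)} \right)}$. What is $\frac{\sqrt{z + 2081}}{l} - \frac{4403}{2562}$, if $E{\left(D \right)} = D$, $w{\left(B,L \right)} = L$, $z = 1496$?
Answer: $- \frac{629}{366} + \frac{7 \sqrt{73}}{25} \approx 0.67374$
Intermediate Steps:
$l = 25$ ($l = \left(-5\right)^{2} = 25$)
$\frac{\sqrt{z + 2081}}{l} - \frac{4403}{2562} = \frac{\sqrt{1496 + 2081}}{25} - \frac{4403}{2562} = \sqrt{3577} \cdot \frac{1}{25} - \frac{629}{366} = 7 \sqrt{73} \cdot \frac{1}{25} - \frac{629}{366} = \frac{7 \sqrt{73}}{25} - \frac{629}{366} = - \frac{629}{366} + \frac{7 \sqrt{73}}{25}$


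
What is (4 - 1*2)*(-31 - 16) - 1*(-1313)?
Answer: 1219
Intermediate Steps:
(4 - 1*2)*(-31 - 16) - 1*(-1313) = (4 - 2)*(-47) + 1313 = 2*(-47) + 1313 = -94 + 1313 = 1219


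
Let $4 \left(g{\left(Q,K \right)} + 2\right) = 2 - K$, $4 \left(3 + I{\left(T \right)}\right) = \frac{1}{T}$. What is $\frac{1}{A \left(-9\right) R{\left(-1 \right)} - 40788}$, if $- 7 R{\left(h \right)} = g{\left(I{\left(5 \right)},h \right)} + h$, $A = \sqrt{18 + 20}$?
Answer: $- \frac{1776544}{72461662821} + \frac{14 \sqrt{38}}{8051295869} \approx -2.4506 \cdot 10^{-5}$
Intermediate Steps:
$I{\left(T \right)} = -3 + \frac{1}{4 T}$
$A = \sqrt{38} \approx 6.1644$
$g{\left(Q,K \right)} = - \frac{3}{2} - \frac{K}{4}$ ($g{\left(Q,K \right)} = -2 + \frac{2 - K}{4} = -2 - \left(- \frac{1}{2} + \frac{K}{4}\right) = - \frac{3}{2} - \frac{K}{4}$)
$R{\left(h \right)} = \frac{3}{14} - \frac{3 h}{28}$ ($R{\left(h \right)} = - \frac{\left(- \frac{3}{2} - \frac{h}{4}\right) + h}{7} = - \frac{- \frac{3}{2} + \frac{3 h}{4}}{7} = \frac{3}{14} - \frac{3 h}{28}$)
$\frac{1}{A \left(-9\right) R{\left(-1 \right)} - 40788} = \frac{1}{\sqrt{38} \left(-9\right) \left(\frac{3}{14} - - \frac{3}{28}\right) - 40788} = \frac{1}{- 9 \sqrt{38} \left(\frac{3}{14} + \frac{3}{28}\right) - 40788} = \frac{1}{- 9 \sqrt{38} \cdot \frac{9}{28} - 40788} = \frac{1}{- \frac{81 \sqrt{38}}{28} - 40788} = \frac{1}{-40788 - \frac{81 \sqrt{38}}{28}}$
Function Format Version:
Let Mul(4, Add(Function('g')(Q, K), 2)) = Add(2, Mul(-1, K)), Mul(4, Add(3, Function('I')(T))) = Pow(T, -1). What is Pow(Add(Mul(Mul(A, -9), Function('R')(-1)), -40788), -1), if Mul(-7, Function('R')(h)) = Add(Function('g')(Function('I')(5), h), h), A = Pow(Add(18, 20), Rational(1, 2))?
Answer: Add(Rational(-1776544, 72461662821), Mul(Rational(14, 8051295869), Pow(38, Rational(1, 2)))) ≈ -2.4506e-5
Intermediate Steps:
Function('I')(T) = Add(-3, Mul(Rational(1, 4), Pow(T, -1)))
A = Pow(38, Rational(1, 2)) ≈ 6.1644
Function('g')(Q, K) = Add(Rational(-3, 2), Mul(Rational(-1, 4), K)) (Function('g')(Q, K) = Add(-2, Mul(Rational(1, 4), Add(2, Mul(-1, K)))) = Add(-2, Add(Rational(1, 2), Mul(Rational(-1, 4), K))) = Add(Rational(-3, 2), Mul(Rational(-1, 4), K)))
Function('R')(h) = Add(Rational(3, 14), Mul(Rational(-3, 28), h)) (Function('R')(h) = Mul(Rational(-1, 7), Add(Add(Rational(-3, 2), Mul(Rational(-1, 4), h)), h)) = Mul(Rational(-1, 7), Add(Rational(-3, 2), Mul(Rational(3, 4), h))) = Add(Rational(3, 14), Mul(Rational(-3, 28), h)))
Pow(Add(Mul(Mul(A, -9), Function('R')(-1)), -40788), -1) = Pow(Add(Mul(Mul(Pow(38, Rational(1, 2)), -9), Add(Rational(3, 14), Mul(Rational(-3, 28), -1))), -40788), -1) = Pow(Add(Mul(Mul(-9, Pow(38, Rational(1, 2))), Add(Rational(3, 14), Rational(3, 28))), -40788), -1) = Pow(Add(Mul(Mul(-9, Pow(38, Rational(1, 2))), Rational(9, 28)), -40788), -1) = Pow(Add(Mul(Rational(-81, 28), Pow(38, Rational(1, 2))), -40788), -1) = Pow(Add(-40788, Mul(Rational(-81, 28), Pow(38, Rational(1, 2)))), -1)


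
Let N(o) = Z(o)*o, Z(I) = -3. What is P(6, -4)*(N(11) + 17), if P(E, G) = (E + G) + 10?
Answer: -192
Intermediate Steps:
P(E, G) = 10 + E + G
N(o) = -3*o
P(6, -4)*(N(11) + 17) = (10 + 6 - 4)*(-3*11 + 17) = 12*(-33 + 17) = 12*(-16) = -192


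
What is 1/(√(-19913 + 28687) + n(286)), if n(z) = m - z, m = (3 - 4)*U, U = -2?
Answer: -142/35941 - √8774/71882 ≈ -0.0052540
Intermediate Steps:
m = 2 (m = (3 - 4)*(-2) = -1*(-2) = 2)
n(z) = 2 - z
1/(√(-19913 + 28687) + n(286)) = 1/(√(-19913 + 28687) + (2 - 1*286)) = 1/(√8774 + (2 - 286)) = 1/(√8774 - 284) = 1/(-284 + √8774)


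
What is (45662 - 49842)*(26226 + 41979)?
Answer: -285096900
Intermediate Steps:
(45662 - 49842)*(26226 + 41979) = -4180*68205 = -285096900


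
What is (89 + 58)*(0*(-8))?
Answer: 0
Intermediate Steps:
(89 + 58)*(0*(-8)) = 147*0 = 0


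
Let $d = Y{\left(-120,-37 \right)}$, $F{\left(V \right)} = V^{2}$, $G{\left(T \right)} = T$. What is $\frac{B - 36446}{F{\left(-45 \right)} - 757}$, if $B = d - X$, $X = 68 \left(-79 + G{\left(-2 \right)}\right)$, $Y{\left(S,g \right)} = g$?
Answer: $- \frac{30975}{1268} \approx -24.428$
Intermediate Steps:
$d = -37$
$X = -5508$ ($X = 68 \left(-79 - 2\right) = 68 \left(-81\right) = -5508$)
$B = 5471$ ($B = -37 - -5508 = -37 + 5508 = 5471$)
$\frac{B - 36446}{F{\left(-45 \right)} - 757} = \frac{5471 - 36446}{\left(-45\right)^{2} - 757} = - \frac{30975}{2025 - 757} = - \frac{30975}{1268}$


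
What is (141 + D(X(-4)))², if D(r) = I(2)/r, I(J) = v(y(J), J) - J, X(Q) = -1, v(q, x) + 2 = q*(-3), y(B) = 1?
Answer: 21904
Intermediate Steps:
v(q, x) = -2 - 3*q (v(q, x) = -2 + q*(-3) = -2 - 3*q)
I(J) = -5 - J (I(J) = (-2 - 3*1) - J = (-2 - 3) - J = -5 - J)
D(r) = -7/r (D(r) = (-5 - 1*2)/r = (-5 - 2)/r = -7/r)
(141 + D(X(-4)))² = (141 - 7/(-1))² = (141 - 7*(-1))² = (141 + 7)² = 148² = 21904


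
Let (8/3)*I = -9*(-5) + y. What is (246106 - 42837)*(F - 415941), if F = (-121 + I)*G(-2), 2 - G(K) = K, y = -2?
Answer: -169266364949/2 ≈ -8.4633e+10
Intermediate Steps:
G(K) = 2 - K
I = 129/8 (I = 3*(-9*(-5) - 2)/8 = 3*(45 - 2)/8 = (3/8)*43 = 129/8 ≈ 16.125)
F = -839/2 (F = (-121 + 129/8)*(2 - 1*(-2)) = -839*(2 + 2)/8 = -839/8*4 = -839/2 ≈ -419.50)
(246106 - 42837)*(F - 415941) = (246106 - 42837)*(-839/2 - 415941) = 203269*(-832721/2) = -169266364949/2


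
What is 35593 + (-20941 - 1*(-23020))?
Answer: 37672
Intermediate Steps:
35593 + (-20941 - 1*(-23020)) = 35593 + (-20941 + 23020) = 35593 + 2079 = 37672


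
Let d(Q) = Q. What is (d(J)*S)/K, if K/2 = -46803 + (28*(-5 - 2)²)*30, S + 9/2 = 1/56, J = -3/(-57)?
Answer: 251/12008304 ≈ 2.0902e-5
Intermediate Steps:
J = 1/19 (J = -3*(-1/57) = 1/19 ≈ 0.052632)
S = -251/56 (S = -9/2 + 1/56 = -251/56 ≈ -4.4821)
K = -11286 (K = 2*(-46803 + (28*(-5 - 2)²)*30) = 2*(-46803 + (28*(-7)²)*30) = 2*(-46803 + (28*49)*30) = 2*(-46803 + 1372*30) = 2*(-46803 + 41160) = 2*(-5643) = -11286)
(d(J)*S)/K = ((1/19)*(-251/56))/(-11286) = -251/1064*(-1/11286) = 251/12008304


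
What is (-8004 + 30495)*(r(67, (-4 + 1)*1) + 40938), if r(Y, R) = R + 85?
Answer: 922580820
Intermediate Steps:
r(Y, R) = 85 + R
(-8004 + 30495)*(r(67, (-4 + 1)*1) + 40938) = (-8004 + 30495)*((85 + (-4 + 1)*1) + 40938) = 22491*((85 - 3*1) + 40938) = 22491*((85 - 3) + 40938) = 22491*(82 + 40938) = 22491*41020 = 922580820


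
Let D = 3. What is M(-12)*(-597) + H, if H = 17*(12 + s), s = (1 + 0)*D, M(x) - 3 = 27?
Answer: -17655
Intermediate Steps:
M(x) = 30 (M(x) = 3 + 27 = 30)
s = 3 (s = (1 + 0)*3 = 1*3 = 3)
H = 255 (H = 17*(12 + 3) = 17*15 = 255)
M(-12)*(-597) + H = 30*(-597) + 255 = -17910 + 255 = -17655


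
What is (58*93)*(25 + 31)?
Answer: 302064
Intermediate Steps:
(58*93)*(25 + 31) = 5394*56 = 302064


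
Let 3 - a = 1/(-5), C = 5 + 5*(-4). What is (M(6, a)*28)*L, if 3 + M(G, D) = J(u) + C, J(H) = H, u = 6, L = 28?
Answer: -9408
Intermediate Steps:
C = -15 (C = 5 - 20 = -15)
a = 16/5 (a = 3 - 1/(-5) = 3 - (-1)/5 = 3 - 1*(-⅕) = 3 + ⅕ = 16/5 ≈ 3.2000)
M(G, D) = -12 (M(G, D) = -3 + (6 - 15) = -3 - 9 = -12)
(M(6, a)*28)*L = -12*28*28 = -336*28 = -9408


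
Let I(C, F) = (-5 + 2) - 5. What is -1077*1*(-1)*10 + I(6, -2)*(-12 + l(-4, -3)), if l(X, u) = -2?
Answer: 10882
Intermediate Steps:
I(C, F) = -8 (I(C, F) = -3 - 5 = -8)
-1077*1*(-1)*10 + I(6, -2)*(-12 + l(-4, -3)) = -1077*1*(-1)*10 - 8*(-12 - 2) = -(-1077)*10 - 8*(-14) = -1077*(-10) + 112 = 10770 + 112 = 10882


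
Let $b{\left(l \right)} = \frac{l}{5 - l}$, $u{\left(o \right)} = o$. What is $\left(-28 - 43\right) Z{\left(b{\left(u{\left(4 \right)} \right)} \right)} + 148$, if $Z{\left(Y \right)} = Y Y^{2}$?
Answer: $-4396$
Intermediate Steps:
$Z{\left(Y \right)} = Y^{3}$
$\left(-28 - 43\right) Z{\left(b{\left(u{\left(4 \right)} \right)} \right)} + 148 = \left(-28 - 43\right) \left(\left(-1\right) 4 \frac{1}{-5 + 4}\right)^{3} + 148 = \left(-28 - 43\right) \left(\left(-1\right) 4 \frac{1}{-1}\right)^{3} + 148 = - 71 \left(\left(-1\right) 4 \left(-1\right)\right)^{3} + 148 = - 71 \cdot 4^{3} + 148 = \left(-71\right) 64 + 148 = -4544 + 148 = -4396$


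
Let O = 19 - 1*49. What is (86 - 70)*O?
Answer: -480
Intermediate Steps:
O = -30 (O = 19 - 49 = -30)
(86 - 70)*O = (86 - 70)*(-30) = 16*(-30) = -480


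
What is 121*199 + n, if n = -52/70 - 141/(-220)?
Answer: 37081503/1540 ≈ 24079.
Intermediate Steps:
n = -157/1540 (n = -52*1/70 - 141*(-1/220) = -26/35 + 141/220 = -157/1540 ≈ -0.10195)
121*199 + n = 121*199 - 157/1540 = 24079 - 157/1540 = 37081503/1540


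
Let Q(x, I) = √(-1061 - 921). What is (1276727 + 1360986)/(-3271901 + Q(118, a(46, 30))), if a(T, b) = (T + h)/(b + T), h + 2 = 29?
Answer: -8630335802413/10705336155783 - 2637713*I*√1982/10705336155783 ≈ -0.80617 - 1.0969e-5*I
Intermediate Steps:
h = 27 (h = -2 + 29 = 27)
a(T, b) = (27 + T)/(T + b) (a(T, b) = (T + 27)/(b + T) = (27 + T)/(T + b))
Q(x, I) = I*√1982 (Q(x, I) = √(-1982) = I*√1982)
(1276727 + 1360986)/(-3271901 + Q(118, a(46, 30))) = (1276727 + 1360986)/(-3271901 + I*√1982) = 2637713/(-3271901 + I*√1982)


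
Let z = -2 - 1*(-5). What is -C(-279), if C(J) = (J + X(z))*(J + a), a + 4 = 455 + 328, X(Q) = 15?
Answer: 132000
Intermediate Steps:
z = 3 (z = -2 + 5 = 3)
a = 779 (a = -4 + (455 + 328) = -4 + 783 = 779)
C(J) = (15 + J)*(779 + J) (C(J) = (J + 15)*(J + 779) = (15 + J)*(779 + J))
-C(-279) = -(11685 + (-279)² + 794*(-279)) = -(11685 + 77841 - 221526) = -1*(-132000) = 132000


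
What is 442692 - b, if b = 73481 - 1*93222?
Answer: 462433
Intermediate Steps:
b = -19741 (b = 73481 - 93222 = -19741)
442692 - b = 442692 - 1*(-19741) = 442692 + 19741 = 462433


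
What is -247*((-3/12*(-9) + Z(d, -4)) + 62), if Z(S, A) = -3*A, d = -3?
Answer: -75335/4 ≈ -18834.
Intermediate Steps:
-247*((-3/12*(-9) + Z(d, -4)) + 62) = -247*((-3/12*(-9) - 3*(-4)) + 62) = -247*((-3*1/12*(-9) + 12) + 62) = -247*((-¼*(-9) + 12) + 62) = -247*((9/4 + 12) + 62) = -247*(57/4 + 62) = -247*305/4 = -75335/4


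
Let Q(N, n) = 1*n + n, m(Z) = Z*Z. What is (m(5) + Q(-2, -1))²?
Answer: 529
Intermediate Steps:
m(Z) = Z²
Q(N, n) = 2*n (Q(N, n) = n + n = 2*n)
(m(5) + Q(-2, -1))² = (5² + 2*(-1))² = (25 - 2)² = 23² = 529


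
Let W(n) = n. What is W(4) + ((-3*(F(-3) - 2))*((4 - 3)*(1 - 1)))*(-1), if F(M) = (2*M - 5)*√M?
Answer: 4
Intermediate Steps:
F(M) = √M*(-5 + 2*M) (F(M) = (-5 + 2*M)*√M = √M*(-5 + 2*M))
W(4) + ((-3*(F(-3) - 2))*((4 - 3)*(1 - 1)))*(-1) = 4 + ((-3*(√(-3)*(-5 + 2*(-3)) - 2))*((4 - 3)*(1 - 1)))*(-1) = 4 + ((-3*((I*√3)*(-5 - 6) - 2))*(1*0))*(-1) = 4 + (-3*((I*√3)*(-11) - 2)*0)*(-1) = 4 + (-3*(-11*I*√3 - 2)*0)*(-1) = 4 + (-3*(-2 - 11*I*√3)*0)*(-1) = 4 + ((6 + 33*I*√3)*0)*(-1) = 4 + 0*(-1) = 4 + 0 = 4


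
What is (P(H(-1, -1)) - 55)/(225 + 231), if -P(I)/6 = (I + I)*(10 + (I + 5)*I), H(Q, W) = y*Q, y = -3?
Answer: -1279/456 ≈ -2.8048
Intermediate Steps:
H(Q, W) = -3*Q
P(I) = -12*I*(10 + I*(5 + I)) (P(I) = -6*(I + I)*(10 + (I + 5)*I) = -6*2*I*(10 + (5 + I)*I) = -6*2*I*(10 + I*(5 + I)) = -12*I*(10 + I*(5 + I)))
(P(H(-1, -1)) - 55)/(225 + 231) = (-12*(-3*(-1))*(10 + (-3*(-1))**2 + 5*(-3*(-1))) - 55)/(225 + 231) = (-12*3*(10 + 3**2 + 5*3) - 55)/456 = (-12*3*(10 + 9 + 15) - 55)*(1/456) = (-12*3*34 - 55)*(1/456) = (-1224 - 55)*(1/456) = -1279*1/456 = -1279/456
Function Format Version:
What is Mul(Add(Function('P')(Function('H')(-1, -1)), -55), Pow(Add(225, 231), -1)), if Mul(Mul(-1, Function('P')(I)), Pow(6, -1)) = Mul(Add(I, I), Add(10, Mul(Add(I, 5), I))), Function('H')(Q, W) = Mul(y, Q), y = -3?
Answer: Rational(-1279, 456) ≈ -2.8048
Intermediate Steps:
Function('H')(Q, W) = Mul(-3, Q)
Function('P')(I) = Mul(-12, I, Add(10, Mul(I, Add(5, I)))) (Function('P')(I) = Mul(-6, Mul(Add(I, I), Add(10, Mul(Add(I, 5), I)))) = Mul(-6, Mul(Mul(2, I), Add(10, Mul(Add(5, I), I)))) = Mul(-6, Mul(Mul(2, I), Add(10, Mul(I, Add(5, I))))) = Mul(-6, Mul(2, I, Add(10, Mul(I, Add(5, I))))) = Mul(-12, I, Add(10, Mul(I, Add(5, I)))))
Mul(Add(Function('P')(Function('H')(-1, -1)), -55), Pow(Add(225, 231), -1)) = Mul(Add(Mul(-12, Mul(-3, -1), Add(10, Pow(Mul(-3, -1), 2), Mul(5, Mul(-3, -1)))), -55), Pow(Add(225, 231), -1)) = Mul(Add(Mul(-12, 3, Add(10, Pow(3, 2), Mul(5, 3))), -55), Pow(456, -1)) = Mul(Add(Mul(-12, 3, Add(10, 9, 15)), -55), Rational(1, 456)) = Mul(Add(Mul(-12, 3, 34), -55), Rational(1, 456)) = Mul(Add(-1224, -55), Rational(1, 456)) = Mul(-1279, Rational(1, 456)) = Rational(-1279, 456)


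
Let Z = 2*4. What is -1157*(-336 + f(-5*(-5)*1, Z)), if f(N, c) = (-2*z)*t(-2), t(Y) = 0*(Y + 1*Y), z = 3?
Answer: 388752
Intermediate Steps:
t(Y) = 0 (t(Y) = 0*(Y + Y) = 0*(2*Y) = 0)
Z = 8
f(N, c) = 0 (f(N, c) = -2*3*0 = -6*0 = 0)
-1157*(-336 + f(-5*(-5)*1, Z)) = -1157*(-336 + 0) = -1157*(-336) = 388752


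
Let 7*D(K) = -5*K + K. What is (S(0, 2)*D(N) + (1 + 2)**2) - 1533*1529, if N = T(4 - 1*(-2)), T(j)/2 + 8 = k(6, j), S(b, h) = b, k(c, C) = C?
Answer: -2343948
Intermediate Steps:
T(j) = -16 + 2*j
N = -4 (N = -16 + 2*(4 - 1*(-2)) = -16 + 2*(4 + 2) = -16 + 2*6 = -16 + 12 = -4)
D(K) = -4*K/7 (D(K) = (-5*K + K)/7 = (-4*K)/7 = -4*K/7)
(S(0, 2)*D(N) + (1 + 2)**2) - 1533*1529 = (0*(-4/7*(-4)) + (1 + 2)**2) - 1533*1529 = (0*(16/7) + 3**2) - 2343957 = (0 + 9) - 2343957 = 9 - 2343957 = -2343948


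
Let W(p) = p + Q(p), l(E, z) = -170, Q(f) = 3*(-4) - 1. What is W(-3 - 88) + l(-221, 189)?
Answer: -274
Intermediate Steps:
Q(f) = -13 (Q(f) = -12 - 1 = -13)
W(p) = -13 + p (W(p) = p - 13 = -13 + p)
W(-3 - 88) + l(-221, 189) = (-13 + (-3 - 88)) - 170 = (-13 - 91) - 170 = -104 - 170 = -274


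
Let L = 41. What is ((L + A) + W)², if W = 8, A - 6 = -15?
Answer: 1600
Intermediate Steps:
A = -9 (A = 6 - 15 = -9)
((L + A) + W)² = ((41 - 9) + 8)² = (32 + 8)² = 40² = 1600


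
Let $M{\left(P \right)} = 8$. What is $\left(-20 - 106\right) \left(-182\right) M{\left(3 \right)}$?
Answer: $183456$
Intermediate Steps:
$\left(-20 - 106\right) \left(-182\right) M{\left(3 \right)} = \left(-20 - 106\right) \left(-182\right) 8 = \left(-126\right) \left(-182\right) 8 = 22932 \cdot 8 = 183456$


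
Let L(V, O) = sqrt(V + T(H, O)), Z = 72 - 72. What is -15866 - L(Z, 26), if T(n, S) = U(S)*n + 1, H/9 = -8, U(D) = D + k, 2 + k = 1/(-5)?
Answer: -15866 - I*sqrt(42815)/5 ≈ -15866.0 - 41.384*I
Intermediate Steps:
k = -11/5 (k = -2 + 1/(-5) = -2 - 1/5 = -11/5 ≈ -2.2000)
U(D) = -11/5 + D (U(D) = D - 11/5 = -11/5 + D)
H = -72 (H = 9*(-8) = -72)
Z = 0
T(n, S) = 1 + n*(-11/5 + S) (T(n, S) = (-11/5 + S)*n + 1 = n*(-11/5 + S) + 1 = 1 + n*(-11/5 + S))
L(V, O) = sqrt(797/5 + V - 72*O) (L(V, O) = sqrt(V + (1 + (1/5)*(-72)*(-11 + 5*O))) = sqrt(V + (1 + (792/5 - 72*O))) = sqrt(V + (797/5 - 72*O)) = sqrt(797/5 + V - 72*O))
-15866 - L(Z, 26) = -15866 - sqrt(3985 - 1800*26 + 25*0)/5 = -15866 - sqrt(3985 - 46800 + 0)/5 = -15866 - sqrt(-42815)/5 = -15866 - I*sqrt(42815)/5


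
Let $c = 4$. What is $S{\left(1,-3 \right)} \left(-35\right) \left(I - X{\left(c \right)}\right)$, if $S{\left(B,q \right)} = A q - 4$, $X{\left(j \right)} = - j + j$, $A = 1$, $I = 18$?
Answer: $4410$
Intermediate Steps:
$X{\left(j \right)} = 0$
$S{\left(B,q \right)} = -4 + q$ ($S{\left(B,q \right)} = 1 q - 4 = q - 4 = -4 + q$)
$S{\left(1,-3 \right)} \left(-35\right) \left(I - X{\left(c \right)}\right) = \left(-4 - 3\right) \left(-35\right) \left(18 - 0\right) = \left(-7\right) \left(-35\right) \left(18 + 0\right) = 245 \cdot 18 = 4410$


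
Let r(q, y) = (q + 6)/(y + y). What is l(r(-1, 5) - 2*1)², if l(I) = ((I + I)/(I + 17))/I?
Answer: 16/961 ≈ 0.016649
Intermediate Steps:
r(q, y) = (6 + q)/(2*y) (r(q, y) = (6 + q)/((2*y)) = (6 + q)*(1/(2*y)) = (6 + q)/(2*y))
l(I) = 2/(17 + I) (l(I) = ((2*I)/(17 + I))/I = (2*I/(17 + I))/I = 2/(17 + I))
l(r(-1, 5) - 2*1)² = (2/(17 + ((½)*(6 - 1)/5 - 2*1)))² = (2/(17 + ((½)*(⅕)*5 - 2)))² = (2/(17 + (½ - 2)))² = (2/(17 - 3/2))² = (2/(31/2))² = (2*(2/31))² = (4/31)² = 16/961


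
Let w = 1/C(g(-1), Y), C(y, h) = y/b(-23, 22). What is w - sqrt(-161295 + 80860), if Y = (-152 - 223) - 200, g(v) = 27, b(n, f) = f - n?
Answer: 5/3 - I*sqrt(80435) ≈ 1.6667 - 283.61*I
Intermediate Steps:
Y = -575 (Y = -375 - 200 = -575)
C(y, h) = y/45 (C(y, h) = y/(22 - 1*(-23)) = y/(22 + 23) = y/45)
w = 5/3 (w = 1/((1/45)*27) = 1/(3/5) = 5/3 ≈ 1.6667)
w - sqrt(-161295 + 80860) = 5/3 - sqrt(-161295 + 80860) = 5/3 - sqrt(-80435) = 5/3 - I*sqrt(80435)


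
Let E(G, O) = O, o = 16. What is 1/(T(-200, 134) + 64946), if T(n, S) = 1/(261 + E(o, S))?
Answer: 395/25653671 ≈ 1.5397e-5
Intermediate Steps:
T(n, S) = 1/(261 + S)
1/(T(-200, 134) + 64946) = 1/(1/(261 + 134) + 64946) = 1/(1/395 + 64946) = 1/(25653671/395) = 395/25653671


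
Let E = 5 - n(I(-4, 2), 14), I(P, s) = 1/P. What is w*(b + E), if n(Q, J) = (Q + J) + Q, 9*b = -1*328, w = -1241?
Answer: 1003969/18 ≈ 55776.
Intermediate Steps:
b = -328/9 (b = (-1*328)/9 = (1/9)*(-328) = -328/9 ≈ -36.444)
n(Q, J) = J + 2*Q (n(Q, J) = (J + Q) + Q = J + 2*Q)
E = -17/2 (E = 5 - (14 + 2/(-4)) = 5 - (14 + 2*(-1/4)) = 5 - (14 - 1/2) = 5 - 1*27/2 = 5 - 27/2 = -17/2 ≈ -8.5000)
w*(b + E) = -1241*(-328/9 - 17/2) = -1241*(-809/18) = 1003969/18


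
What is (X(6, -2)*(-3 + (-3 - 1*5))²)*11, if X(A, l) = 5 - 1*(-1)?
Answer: 7986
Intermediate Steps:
X(A, l) = 6 (X(A, l) = 5 + 1 = 6)
(X(6, -2)*(-3 + (-3 - 1*5))²)*11 = (6*(-3 + (-3 - 1*5))²)*11 = (6*(-3 + (-3 - 5))²)*11 = (6*(-3 - 8)²)*11 = (6*(-11)²)*11 = (6*121)*11 = 726*11 = 7986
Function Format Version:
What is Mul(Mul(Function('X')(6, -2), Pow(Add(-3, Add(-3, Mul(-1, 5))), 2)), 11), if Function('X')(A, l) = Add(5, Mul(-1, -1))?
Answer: 7986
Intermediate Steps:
Function('X')(A, l) = 6 (Function('X')(A, l) = Add(5, 1) = 6)
Mul(Mul(Function('X')(6, -2), Pow(Add(-3, Add(-3, Mul(-1, 5))), 2)), 11) = Mul(Mul(6, Pow(Add(-3, Add(-3, Mul(-1, 5))), 2)), 11) = Mul(Mul(6, Pow(Add(-3, Add(-3, -5)), 2)), 11) = Mul(Mul(6, Pow(Add(-3, -8), 2)), 11) = Mul(Mul(6, Pow(-11, 2)), 11) = Mul(Mul(6, 121), 11) = Mul(726, 11) = 7986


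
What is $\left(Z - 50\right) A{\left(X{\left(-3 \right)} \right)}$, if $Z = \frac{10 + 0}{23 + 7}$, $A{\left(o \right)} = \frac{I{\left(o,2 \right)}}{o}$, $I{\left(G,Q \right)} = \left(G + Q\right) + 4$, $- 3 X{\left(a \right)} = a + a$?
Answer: $- \frac{596}{3} \approx -198.67$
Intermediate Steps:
$X{\left(a \right)} = - \frac{2 a}{3}$ ($X{\left(a \right)} = - \frac{a + a}{3} = - \frac{2 a}{3}$)
$I{\left(G,Q \right)} = 4 + G + Q$
$A{\left(o \right)} = \frac{6 + o}{o}$ ($A{\left(o \right)} = \frac{4 + o + 2}{o} = \frac{6 + o}{o}$)
$Z = \frac{1}{3}$ ($Z = \frac{10}{30} = 10 \cdot \frac{1}{30} = \frac{1}{3} \approx 0.33333$)
$\left(Z - 50\right) A{\left(X{\left(-3 \right)} \right)} = \left(\frac{1}{3} - 50\right) \frac{6 - -2}{\left(- \frac{2}{3}\right) \left(-3\right)} = - \frac{149 \frac{6 + 2}{2}}{3} = - \frac{149 \cdot \frac{1}{2} \cdot 8}{3} = \left(- \frac{149}{3}\right) 4 = - \frac{596}{3}$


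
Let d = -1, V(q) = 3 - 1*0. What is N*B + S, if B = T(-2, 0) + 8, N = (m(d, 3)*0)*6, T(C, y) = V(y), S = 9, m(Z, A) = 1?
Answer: 9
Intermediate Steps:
V(q) = 3 (V(q) = 3 + 0 = 3)
T(C, y) = 3
N = 0 (N = (1*0)*6 = 0*6 = 0)
B = 11 (B = 3 + 8 = 11)
N*B + S = 0*11 + 9 = 0 + 9 = 9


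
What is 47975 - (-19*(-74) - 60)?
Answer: 46629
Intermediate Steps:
47975 - (-19*(-74) - 60) = 47975 - (1406 - 60) = 47975 - 1*1346 = 47975 - 1346 = 46629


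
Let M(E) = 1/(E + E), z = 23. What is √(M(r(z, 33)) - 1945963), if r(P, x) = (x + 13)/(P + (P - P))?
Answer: I*√7783851/2 ≈ 1395.0*I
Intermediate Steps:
r(P, x) = (13 + x)/P (r(P, x) = (13 + x)/(P + 0) = (13 + x)/P)
M(E) = 1/(2*E)
√(M(r(z, 33)) - 1945963) = √(1/(2*(((13 + 33)/23))) - 1945963) = √(1/(2*(((1/23)*46))) - 1945963) = √((½)/2 - 1945963) = √((½)*(½) - 1945963) = √(¼ - 1945963) = √(-7783851/4) = I*√7783851/2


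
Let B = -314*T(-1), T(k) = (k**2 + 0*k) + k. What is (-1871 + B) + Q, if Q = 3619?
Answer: 1748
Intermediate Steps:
T(k) = k + k**2 (T(k) = (k**2 + 0) + k = k**2 + k = k + k**2)
B = 0 (B = -(-314)*(1 - 1) = -(-314)*0 = -314*0 = 0)
(-1871 + B) + Q = (-1871 + 0) + 3619 = -1871 + 3619 = 1748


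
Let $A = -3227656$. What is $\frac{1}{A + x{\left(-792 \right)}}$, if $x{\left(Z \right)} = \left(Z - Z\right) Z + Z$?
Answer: $- \frac{1}{3228448} \approx -3.0975 \cdot 10^{-7}$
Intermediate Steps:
$x{\left(Z \right)} = Z$ ($x{\left(Z \right)} = 0 Z + Z = 0 + Z = Z$)
$\frac{1}{A + x{\left(-792 \right)}} = \frac{1}{-3227656 - 792} = \frac{1}{-3228448} = - \frac{1}{3228448}$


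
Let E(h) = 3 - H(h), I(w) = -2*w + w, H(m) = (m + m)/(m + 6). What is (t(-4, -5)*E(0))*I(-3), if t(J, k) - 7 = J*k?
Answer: 243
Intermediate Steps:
H(m) = 2*m/(6 + m) (H(m) = (2*m)/(6 + m) = 2*m/(6 + m))
t(J, k) = 7 + J*k
I(w) = -w
E(h) = 3 - 2*h/(6 + h)
(t(-4, -5)*E(0))*I(-3) = ((7 - 4*(-5))*((18 + 0)/(6 + 0)))*(-1*(-3)) = ((7 + 20)*(18/6))*3 = (27*((⅙)*18))*3 = (27*3)*3 = 81*3 = 243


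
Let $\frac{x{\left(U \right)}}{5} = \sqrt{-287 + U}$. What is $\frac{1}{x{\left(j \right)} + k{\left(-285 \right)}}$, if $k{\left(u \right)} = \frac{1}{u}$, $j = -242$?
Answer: $- \frac{285}{1074200626} - \frac{9340875 i}{1074200626} \approx -2.6531 \cdot 10^{-7} - 0.0086956 i$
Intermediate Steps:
$x{\left(U \right)} = 5 \sqrt{-287 + U}$
$\frac{1}{x{\left(j \right)} + k{\left(-285 \right)}} = \frac{1}{5 \sqrt{-287 - 242} + \frac{1}{-285}} = \frac{1}{5 \sqrt{-529} - \frac{1}{285}} = \frac{1}{5 \cdot 23 i - \frac{1}{285}} = \frac{1}{115 i - \frac{1}{285}} = \frac{1}{- \frac{1}{285} + 115 i} = \frac{81225 \left(- \frac{1}{285} - 115 i\right)}{1074200626}$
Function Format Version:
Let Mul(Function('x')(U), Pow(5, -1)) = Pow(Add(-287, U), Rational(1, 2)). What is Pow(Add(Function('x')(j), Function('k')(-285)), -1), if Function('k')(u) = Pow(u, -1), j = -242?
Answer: Add(Rational(-285, 1074200626), Mul(Rational(-9340875, 1074200626), I)) ≈ Add(-2.6531e-7, Mul(-0.0086956, I))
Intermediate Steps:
Function('x')(U) = Mul(5, Pow(Add(-287, U), Rational(1, 2)))
Pow(Add(Function('x')(j), Function('k')(-285)), -1) = Pow(Add(Mul(5, Pow(Add(-287, -242), Rational(1, 2))), Pow(-285, -1)), -1) = Pow(Add(Mul(5, Pow(-529, Rational(1, 2))), Rational(-1, 285)), -1) = Pow(Add(Mul(5, Mul(23, I)), Rational(-1, 285)), -1) = Pow(Add(Mul(115, I), Rational(-1, 285)), -1) = Pow(Add(Rational(-1, 285), Mul(115, I)), -1) = Mul(Rational(81225, 1074200626), Add(Rational(-1, 285), Mul(-115, I)))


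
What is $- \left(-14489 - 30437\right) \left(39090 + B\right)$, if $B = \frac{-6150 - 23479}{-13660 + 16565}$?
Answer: $\frac{728615137178}{415} \approx 1.7557 \cdot 10^{9}$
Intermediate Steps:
$B = - \frac{29629}{2905} \approx -10.199$
$- \left(-14489 - 30437\right) \left(39090 + B\right) = - \left(-14489 - 30437\right) \left(39090 - \frac{29629}{2905}\right) = - \frac{\left(-44926\right) 113526821}{2905} = \left(-1\right) \left(- \frac{728615137178}{415}\right) = \frac{728615137178}{415}$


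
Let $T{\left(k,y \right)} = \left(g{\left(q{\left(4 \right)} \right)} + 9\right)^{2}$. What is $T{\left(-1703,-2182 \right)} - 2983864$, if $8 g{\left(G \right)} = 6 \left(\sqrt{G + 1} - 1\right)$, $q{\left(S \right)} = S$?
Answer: $- \frac{23870345}{8} + \frac{99 \sqrt{5}}{8} \approx -2.9838 \cdot 10^{6}$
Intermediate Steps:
$g{\left(G \right)} = - \frac{3}{4} + \frac{3 \sqrt{1 + G}}{4}$ ($g{\left(G \right)} = \frac{6 \left(\sqrt{G + 1} - 1\right)}{8} = \frac{6 \left(\sqrt{1 + G} - 1\right)}{8} = \frac{6 \left(-1 + \sqrt{1 + G}\right)}{8} = \frac{-6 + 6 \sqrt{1 + G}}{8} = - \frac{3}{4} + \frac{3 \sqrt{1 + G}}{4}$)
$T{\left(k,y \right)} = \left(\frac{33}{4} + \frac{3 \sqrt{5}}{4}\right)^{2}$ ($T{\left(k,y \right)} = \left(\left(- \frac{3}{4} + \frac{3 \sqrt{1 + 4}}{4}\right) + 9\right)^{2} = \left(\left(- \frac{3}{4} + \frac{3 \sqrt{5}}{4}\right) + 9\right)^{2} = \left(\frac{33}{4} + \frac{3 \sqrt{5}}{4}\right)^{2}$)
$T{\left(-1703,-2182 \right)} - 2983864 = \left(\frac{567}{8} + \frac{99 \sqrt{5}}{8}\right) - 2983864 = - \frac{23870345}{8} + \frac{99 \sqrt{5}}{8}$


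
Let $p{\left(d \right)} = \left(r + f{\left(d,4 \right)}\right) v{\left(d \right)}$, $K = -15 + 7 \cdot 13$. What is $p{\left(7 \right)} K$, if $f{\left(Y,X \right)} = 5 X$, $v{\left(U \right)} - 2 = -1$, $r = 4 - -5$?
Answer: $2204$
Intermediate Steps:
$r = 9$ ($r = 4 + 5 = 9$)
$v{\left(U \right)} = 1$ ($v{\left(U \right)} = 2 - 1 = 1$)
$K = 76$ ($K = -15 + 91 = 76$)
$p{\left(d \right)} = 29$ ($p{\left(d \right)} = \left(9 + 5 \cdot 4\right) 1 = \left(9 + 20\right) 1 = 29 \cdot 1 = 29$)
$p{\left(7 \right)} K = 29 \cdot 76 = 2204$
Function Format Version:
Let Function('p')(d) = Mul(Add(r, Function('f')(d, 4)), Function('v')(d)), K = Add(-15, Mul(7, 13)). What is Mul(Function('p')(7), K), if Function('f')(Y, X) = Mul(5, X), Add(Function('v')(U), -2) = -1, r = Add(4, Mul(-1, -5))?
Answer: 2204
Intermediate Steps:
r = 9 (r = Add(4, 5) = 9)
Function('v')(U) = 1 (Function('v')(U) = Add(2, -1) = 1)
K = 76 (K = Add(-15, 91) = 76)
Function('p')(d) = 29 (Function('p')(d) = Mul(Add(9, Mul(5, 4)), 1) = Mul(Add(9, 20), 1) = Mul(29, 1) = 29)
Mul(Function('p')(7), K) = Mul(29, 76) = 2204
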